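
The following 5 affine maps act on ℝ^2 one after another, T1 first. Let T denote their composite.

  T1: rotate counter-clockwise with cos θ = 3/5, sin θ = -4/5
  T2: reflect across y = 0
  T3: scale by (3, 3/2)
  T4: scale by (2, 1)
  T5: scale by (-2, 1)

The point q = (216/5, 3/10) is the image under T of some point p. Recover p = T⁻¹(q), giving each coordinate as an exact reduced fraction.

p = (-2, -3)

T1 = [3/5 4/5 0; -4/5 3/5 0; 0 0 1]
T2·T1 = [3/5 4/5 0; 4/5 -3/5 0; 0 0 1]
T3·…·T1 = [9/5 12/5 0; 6/5 -9/10 0; 0 0 1]
T4·…·T1 = [18/5 24/5 0; 6/5 -9/10 0; 0 0 1]
T5·…·T1 = [-36/5 -48/5 0; 6/5 -9/10 0; 0 0 1]
det M = 18; M⁻¹ = [-1/20 8/15 0; -1/15 -2/5 0; 0 0 1]
M⁻¹ · (216/5, 3/10)ᵀ = (-2, -3)ᵀ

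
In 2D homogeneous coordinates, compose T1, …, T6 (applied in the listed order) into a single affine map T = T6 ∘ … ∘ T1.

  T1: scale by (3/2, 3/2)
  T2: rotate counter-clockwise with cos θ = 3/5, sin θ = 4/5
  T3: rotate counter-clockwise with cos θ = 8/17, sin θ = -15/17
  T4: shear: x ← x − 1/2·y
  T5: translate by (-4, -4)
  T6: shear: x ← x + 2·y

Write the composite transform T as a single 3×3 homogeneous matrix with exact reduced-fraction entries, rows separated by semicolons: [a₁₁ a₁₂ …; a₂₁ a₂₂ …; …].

T = [387/340 417/170 -12; -39/170 126/85 -4; 0 0 1]

T1 = [3/2 0 0; 0 3/2 0; 0 0 1]
T2·T1 = [9/10 -6/5 0; 6/5 9/10 0; 0 0 1]
T3·…·T1 = [126/85 39/170 0; -39/170 126/85 0; 0 0 1]
T4·…·T1 = [543/340 -87/170 0; -39/170 126/85 0; 0 0 1]
T5·…·T1 = [543/340 -87/170 -4; -39/170 126/85 -4; 0 0 1]
T6·…·T1 = [387/340 417/170 -12; -39/170 126/85 -4; 0 0 1]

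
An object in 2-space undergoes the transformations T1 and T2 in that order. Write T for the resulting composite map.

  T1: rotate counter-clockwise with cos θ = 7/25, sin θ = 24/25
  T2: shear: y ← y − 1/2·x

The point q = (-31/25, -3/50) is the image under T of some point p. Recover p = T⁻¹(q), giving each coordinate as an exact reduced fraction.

T1 = [7/25 -24/25 0; 24/25 7/25 0; 0 0 1]
T2·T1 = [7/25 -24/25 0; 41/50 19/25 0; 0 0 1]
det M = 1; M⁻¹ = [19/25 24/25 0; -41/50 7/25 0; 0 0 1]
M⁻¹ · (-31/25, -3/50)ᵀ = (-1, 1)ᵀ

p = (-1, 1)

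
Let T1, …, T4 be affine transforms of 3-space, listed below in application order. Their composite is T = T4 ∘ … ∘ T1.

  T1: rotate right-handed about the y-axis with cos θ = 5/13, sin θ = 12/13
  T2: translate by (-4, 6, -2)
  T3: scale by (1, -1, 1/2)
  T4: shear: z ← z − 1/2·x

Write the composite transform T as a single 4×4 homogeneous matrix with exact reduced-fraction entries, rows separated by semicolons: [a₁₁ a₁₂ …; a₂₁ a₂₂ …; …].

T1 = [5/13 0 12/13 0; 0 1 0 0; -12/13 0 5/13 0; 0 0 0 1]
T2·T1 = [5/13 0 12/13 -4; 0 1 0 6; -12/13 0 5/13 -2; 0 0 0 1]
T3·…·T1 = [5/13 0 12/13 -4; 0 -1 0 -6; -6/13 0 5/26 -1; 0 0 0 1]
T4·…·T1 = [5/13 0 12/13 -4; 0 -1 0 -6; -17/26 0 -7/26 1; 0 0 0 1]

T = [5/13 0 12/13 -4; 0 -1 0 -6; -17/26 0 -7/26 1; 0 0 0 1]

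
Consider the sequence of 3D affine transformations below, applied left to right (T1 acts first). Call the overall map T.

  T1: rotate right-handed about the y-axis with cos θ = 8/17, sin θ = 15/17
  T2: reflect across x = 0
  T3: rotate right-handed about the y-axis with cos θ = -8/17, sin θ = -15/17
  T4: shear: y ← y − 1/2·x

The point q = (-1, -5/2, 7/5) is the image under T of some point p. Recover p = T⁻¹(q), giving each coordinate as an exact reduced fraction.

T1 = [8/17 0 15/17 0; 0 1 0 0; -15/17 0 8/17 0; 0 0 0 1]
T2·T1 = [-8/17 0 -15/17 0; 0 1 0 0; -15/17 0 8/17 0; 0 0 0 1]
T3·…·T1 = [1 0 0 0; 0 1 0 0; 0 0 -1 0; 0 0 0 1]
T4·…·T1 = [1 0 0 0; -1/2 1 0 0; 0 0 -1 0; 0 0 0 1]
det M = -1; M⁻¹ = [1 0 0 0; 1/2 1 0 0; 0 0 -1 0; 0 0 0 1]
M⁻¹ · (-1, -5/2, 7/5)ᵀ = (-1, -3, -7/5)ᵀ

p = (-1, -3, -7/5)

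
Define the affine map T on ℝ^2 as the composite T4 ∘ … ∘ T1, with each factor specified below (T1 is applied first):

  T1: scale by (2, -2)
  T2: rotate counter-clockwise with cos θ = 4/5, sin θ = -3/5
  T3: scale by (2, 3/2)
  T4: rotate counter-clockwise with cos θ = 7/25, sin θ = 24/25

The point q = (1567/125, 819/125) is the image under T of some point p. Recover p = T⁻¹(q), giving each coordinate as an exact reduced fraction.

p = (4, 5/4)

T1 = [2 0 0; 0 -2 0; 0 0 1]
T2·T1 = [8/5 -6/5 0; -6/5 -8/5 0; 0 0 1]
T3·…·T1 = [16/5 -12/5 0; -9/5 -12/5 0; 0 0 1]
T4·…·T1 = [328/125 204/125 0; 321/125 -372/125 0; 0 0 1]
det M = -12; M⁻¹ = [31/125 17/125 0; 107/500 -82/375 0; 0 0 1]
M⁻¹ · (1567/125, 819/125)ᵀ = (4, 5/4)ᵀ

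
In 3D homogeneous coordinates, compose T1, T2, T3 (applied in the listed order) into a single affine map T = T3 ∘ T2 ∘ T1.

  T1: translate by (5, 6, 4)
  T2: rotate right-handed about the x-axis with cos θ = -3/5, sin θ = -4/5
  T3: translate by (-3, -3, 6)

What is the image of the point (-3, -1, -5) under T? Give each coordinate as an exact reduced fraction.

T(p) = (-1, -34/5, 13/5)

T1 translate by (5, 6, 4): (-3, -1, -5) → (2, 5, -1)
T2 rotate right-handed about the x-axis with cos θ = -3/5, sin θ = -4/5: (2, 5, -1) → (2, -19/5, -17/5)
T3 translate by (-3, -3, 6): (2, -19/5, -17/5) → (-1, -34/5, 13/5)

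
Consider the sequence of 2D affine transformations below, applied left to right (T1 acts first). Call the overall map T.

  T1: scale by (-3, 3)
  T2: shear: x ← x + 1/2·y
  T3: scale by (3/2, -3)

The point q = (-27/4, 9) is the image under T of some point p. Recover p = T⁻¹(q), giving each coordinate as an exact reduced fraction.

p = (1, -1)

T1 = [-3 0 0; 0 3 0; 0 0 1]
T2·T1 = [-3 3/2 0; 0 3 0; 0 0 1]
T3·…·T1 = [-9/2 9/4 0; 0 -9 0; 0 0 1]
det M = 81/2; M⁻¹ = [-2/9 -1/18 0; 0 -1/9 0; 0 0 1]
M⁻¹ · (-27/4, 9)ᵀ = (1, -1)ᵀ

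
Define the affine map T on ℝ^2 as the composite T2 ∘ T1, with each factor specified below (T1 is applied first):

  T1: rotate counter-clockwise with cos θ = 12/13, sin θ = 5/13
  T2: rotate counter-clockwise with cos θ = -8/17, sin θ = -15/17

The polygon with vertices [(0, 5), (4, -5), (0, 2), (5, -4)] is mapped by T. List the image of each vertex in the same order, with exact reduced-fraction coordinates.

T1 rotate counter-clockwise with cos θ = 12/13, sin θ = 5/13: (0, 5) → (-25/13, 60/13); (4, -5) → (73/13, -40/13); (0, 2) → (-10/13, 24/13); (5, -4) → (80/13, -23/13)
T2 rotate counter-clockwise with cos θ = -8/17, sin θ = -15/17: (-25/13, 60/13) → (1100/221, -105/221); (73/13, -40/13) → (-1184/221, -775/221); (-10/13, 24/13) → (440/221, -42/221); (80/13, -23/13) → (-985/221, -1016/221)

image vertices: (1100/221, -105/221), (-1184/221, -775/221), (440/221, -42/221), (-985/221, -1016/221)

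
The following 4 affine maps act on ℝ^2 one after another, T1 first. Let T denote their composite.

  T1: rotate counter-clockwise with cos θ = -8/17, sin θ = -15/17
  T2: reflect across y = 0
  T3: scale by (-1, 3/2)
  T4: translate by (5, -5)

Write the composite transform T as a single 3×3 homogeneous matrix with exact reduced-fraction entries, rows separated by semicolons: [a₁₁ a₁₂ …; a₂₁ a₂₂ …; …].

T = [8/17 -15/17 5; 45/34 12/17 -5; 0 0 1]

T1 = [-8/17 15/17 0; -15/17 -8/17 0; 0 0 1]
T2·T1 = [-8/17 15/17 0; 15/17 8/17 0; 0 0 1]
T3·…·T1 = [8/17 -15/17 0; 45/34 12/17 0; 0 0 1]
T4·…·T1 = [8/17 -15/17 5; 45/34 12/17 -5; 0 0 1]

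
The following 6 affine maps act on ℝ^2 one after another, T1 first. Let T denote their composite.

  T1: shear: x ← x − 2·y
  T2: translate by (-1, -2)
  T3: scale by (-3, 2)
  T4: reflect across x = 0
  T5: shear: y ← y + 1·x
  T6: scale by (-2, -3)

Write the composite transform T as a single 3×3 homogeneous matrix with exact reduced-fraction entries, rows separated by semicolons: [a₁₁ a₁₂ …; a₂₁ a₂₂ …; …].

T1 = [1 -2 0; 0 1 0; 0 0 1]
T2·T1 = [1 -2 -1; 0 1 -2; 0 0 1]
T3·…·T1 = [-3 6 3; 0 2 -4; 0 0 1]
T4·…·T1 = [3 -6 -3; 0 2 -4; 0 0 1]
T5·…·T1 = [3 -6 -3; 3 -4 -7; 0 0 1]
T6·…·T1 = [-6 12 6; -9 12 21; 0 0 1]

T = [-6 12 6; -9 12 21; 0 0 1]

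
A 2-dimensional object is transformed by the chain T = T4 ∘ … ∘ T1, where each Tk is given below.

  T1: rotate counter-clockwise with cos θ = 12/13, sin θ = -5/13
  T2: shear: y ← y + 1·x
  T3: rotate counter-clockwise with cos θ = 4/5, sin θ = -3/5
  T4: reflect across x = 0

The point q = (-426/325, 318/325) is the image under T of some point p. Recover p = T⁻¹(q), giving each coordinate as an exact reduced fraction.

T1 = [12/13 5/13 0; -5/13 12/13 0; 0 0 1]
T2·T1 = [12/13 5/13 0; 7/13 17/13 0; 0 0 1]
T3·…·T1 = [69/65 71/65 0; -8/65 53/65 0; 0 0 1]
T4·…·T1 = [-69/65 -71/65 0; -8/65 53/65 0; 0 0 1]
det M = -1; M⁻¹ = [-53/65 -71/65 0; -8/65 69/65 0; 0 0 1]
M⁻¹ · (-426/325, 318/325)ᵀ = (0, 6/5)ᵀ

p = (0, 6/5)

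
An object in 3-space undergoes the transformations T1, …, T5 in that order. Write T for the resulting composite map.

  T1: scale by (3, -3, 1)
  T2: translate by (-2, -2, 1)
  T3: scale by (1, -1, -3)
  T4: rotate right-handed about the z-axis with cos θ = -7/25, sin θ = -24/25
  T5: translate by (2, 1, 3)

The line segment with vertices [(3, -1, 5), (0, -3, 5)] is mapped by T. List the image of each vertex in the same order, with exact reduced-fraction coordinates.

T1 scale by (3, -3, 1): (3, -1, 5) → (9, 3, 5); (0, -3, 5) → (0, 9, 5)
T2 translate by (-2, -2, 1): (9, 3, 5) → (7, 1, 6); (0, 9, 5) → (-2, 7, 6)
T3 scale by (1, -1, -3): (7, 1, 6) → (7, -1, -18); (-2, 7, 6) → (-2, -7, -18)
T4 rotate right-handed about the z-axis with cos θ = -7/25, sin θ = -24/25: (7, -1, -18) → (-73/25, -161/25, -18); (-2, -7, -18) → (-154/25, 97/25, -18)
T5 translate by (2, 1, 3): (-73/25, -161/25, -18) → (-23/25, -136/25, -15); (-154/25, 97/25, -18) → (-104/25, 122/25, -15)

image vertices: (-23/25, -136/25, -15), (-104/25, 122/25, -15)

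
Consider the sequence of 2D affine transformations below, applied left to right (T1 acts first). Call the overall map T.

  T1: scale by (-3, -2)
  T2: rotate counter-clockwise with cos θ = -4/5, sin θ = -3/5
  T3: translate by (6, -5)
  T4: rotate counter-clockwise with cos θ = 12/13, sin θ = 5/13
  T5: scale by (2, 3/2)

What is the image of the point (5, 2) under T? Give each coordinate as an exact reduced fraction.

T(p) = (1512/65, 1233/65)

T1 scale by (-3, -2): (5, 2) → (-15, -4)
T2 rotate counter-clockwise with cos θ = -4/5, sin θ = -3/5: (-15, -4) → (48/5, 61/5)
T3 translate by (6, -5): (48/5, 61/5) → (78/5, 36/5)
T4 rotate counter-clockwise with cos θ = 12/13, sin θ = 5/13: (78/5, 36/5) → (756/65, 822/65)
T5 scale by (2, 3/2): (756/65, 822/65) → (1512/65, 1233/65)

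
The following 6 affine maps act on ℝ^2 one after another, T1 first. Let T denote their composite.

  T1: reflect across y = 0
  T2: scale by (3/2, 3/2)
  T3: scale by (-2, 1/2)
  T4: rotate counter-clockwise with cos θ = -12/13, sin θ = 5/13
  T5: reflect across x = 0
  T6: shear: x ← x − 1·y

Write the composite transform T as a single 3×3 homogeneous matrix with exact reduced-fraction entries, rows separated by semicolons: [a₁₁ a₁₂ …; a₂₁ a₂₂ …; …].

T = [-21/13 -51/52 0; -15/13 9/13 0; 0 0 1]

T1 = [1 0 0; 0 -1 0; 0 0 1]
T2·T1 = [3/2 0 0; 0 -3/2 0; 0 0 1]
T3·…·T1 = [-3 0 0; 0 -3/4 0; 0 0 1]
T4·…·T1 = [36/13 15/52 0; -15/13 9/13 0; 0 0 1]
T5·…·T1 = [-36/13 -15/52 0; -15/13 9/13 0; 0 0 1]
T6·…·T1 = [-21/13 -51/52 0; -15/13 9/13 0; 0 0 1]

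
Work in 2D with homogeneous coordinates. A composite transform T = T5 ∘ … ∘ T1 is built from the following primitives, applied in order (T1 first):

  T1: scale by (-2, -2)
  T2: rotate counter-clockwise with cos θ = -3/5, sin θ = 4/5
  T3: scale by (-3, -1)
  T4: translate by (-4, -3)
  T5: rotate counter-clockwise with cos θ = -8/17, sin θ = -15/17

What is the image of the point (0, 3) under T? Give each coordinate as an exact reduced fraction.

T1 scale by (-2, -2): (0, 3) → (0, -6)
T2 rotate counter-clockwise with cos θ = -3/5, sin θ = 4/5: (0, -6) → (24/5, 18/5)
T3 scale by (-3, -1): (24/5, 18/5) → (-72/5, -18/5)
T4 translate by (-4, -3): (-72/5, -18/5) → (-92/5, -33/5)
T5 rotate counter-clockwise with cos θ = -8/17, sin θ = -15/17: (-92/5, -33/5) → (241/85, 1644/85)

T(p) = (241/85, 1644/85)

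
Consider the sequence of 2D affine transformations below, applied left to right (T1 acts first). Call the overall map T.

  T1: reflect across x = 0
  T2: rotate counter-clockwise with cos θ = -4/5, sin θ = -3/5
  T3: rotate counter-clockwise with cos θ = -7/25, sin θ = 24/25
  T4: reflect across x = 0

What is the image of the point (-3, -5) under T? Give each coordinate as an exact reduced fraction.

T1 reflect across x = 0: (-3, -5) → (3, -5)
T2 rotate counter-clockwise with cos θ = -4/5, sin θ = -3/5: (3, -5) → (-27/5, 11/5)
T3 rotate counter-clockwise with cos θ = -7/25, sin θ = 24/25: (-27/5, 11/5) → (-3/5, -29/5)
T4 reflect across x = 0: (-3/5, -29/5) → (3/5, -29/5)

T(p) = (3/5, -29/5)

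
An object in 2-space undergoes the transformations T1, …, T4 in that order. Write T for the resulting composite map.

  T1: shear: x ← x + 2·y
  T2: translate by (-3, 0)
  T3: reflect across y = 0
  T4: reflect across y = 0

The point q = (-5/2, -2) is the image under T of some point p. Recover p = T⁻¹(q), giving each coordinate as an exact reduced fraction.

p = (9/2, -2)

T1 = [1 2 0; 0 1 0; 0 0 1]
T2·T1 = [1 2 -3; 0 1 0; 0 0 1]
T3·…·T1 = [1 2 -3; 0 -1 0; 0 0 1]
T4·…·T1 = [1 2 -3; 0 1 0; 0 0 1]
det M = 1; M⁻¹ = [1 -2 3; 0 1 0; 0 0 1]
M⁻¹ · (-5/2, -2)ᵀ = (9/2, -2)ᵀ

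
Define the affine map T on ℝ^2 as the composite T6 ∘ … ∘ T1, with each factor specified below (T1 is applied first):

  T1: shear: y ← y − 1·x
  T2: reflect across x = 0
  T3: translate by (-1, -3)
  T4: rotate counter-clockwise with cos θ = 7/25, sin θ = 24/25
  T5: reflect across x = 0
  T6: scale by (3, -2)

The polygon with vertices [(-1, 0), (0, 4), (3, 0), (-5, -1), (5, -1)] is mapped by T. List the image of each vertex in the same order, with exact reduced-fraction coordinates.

image vertices: (-144/25, 28/25), (93/25, 34/25), (-348/25, 276/25), (-12/25, -206/25), (-522/25, 414/25)

T1 shear: y ← y − 1·x: (-1, 0) → (-1, 1); (0, 4) → (0, 4); (3, 0) → (3, -3); (-5, -1) → (-5, 4); (5, -1) → (5, -6)
T2 reflect across x = 0: (-1, 1) → (1, 1); (0, 4) → (0, 4); (3, -3) → (-3, -3); (-5, 4) → (5, 4); (5, -6) → (-5, -6)
T3 translate by (-1, -3): (1, 1) → (0, -2); (0, 4) → (-1, 1); (-3, -3) → (-4, -6); (5, 4) → (4, 1); (-5, -6) → (-6, -9)
T4 rotate counter-clockwise with cos θ = 7/25, sin θ = 24/25: (0, -2) → (48/25, -14/25); (-1, 1) → (-31/25, -17/25); (-4, -6) → (116/25, -138/25); (4, 1) → (4/25, 103/25); (-6, -9) → (174/25, -207/25)
T5 reflect across x = 0: (48/25, -14/25) → (-48/25, -14/25); (-31/25, -17/25) → (31/25, -17/25); (116/25, -138/25) → (-116/25, -138/25); (4/25, 103/25) → (-4/25, 103/25); (174/25, -207/25) → (-174/25, -207/25)
T6 scale by (3, -2): (-48/25, -14/25) → (-144/25, 28/25); (31/25, -17/25) → (93/25, 34/25); (-116/25, -138/25) → (-348/25, 276/25); (-4/25, 103/25) → (-12/25, -206/25); (-174/25, -207/25) → (-522/25, 414/25)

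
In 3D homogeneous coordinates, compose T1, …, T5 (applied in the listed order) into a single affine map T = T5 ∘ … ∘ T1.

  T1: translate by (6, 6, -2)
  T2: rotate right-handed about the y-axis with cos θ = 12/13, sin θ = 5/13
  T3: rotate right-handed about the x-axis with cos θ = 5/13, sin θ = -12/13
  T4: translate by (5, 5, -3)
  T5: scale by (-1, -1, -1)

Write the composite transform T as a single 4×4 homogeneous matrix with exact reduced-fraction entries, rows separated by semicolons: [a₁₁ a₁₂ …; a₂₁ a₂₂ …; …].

T = [-12/13 0 -5/13 -127/13; 60/169 -5/13 -144/169 -587/169; 25/169 12/13 -60/169 1713/169; 0 0 0 1]

T1 = [1 0 0 6; 0 1 0 6; 0 0 1 -2; 0 0 0 1]
T2·T1 = [12/13 0 5/13 62/13; 0 1 0 6; -5/13 0 12/13 -54/13; 0 0 0 1]
T3·…·T1 = [12/13 0 5/13 62/13; -60/169 5/13 144/169 -258/169; -25/169 -12/13 60/169 -1206/169; 0 0 0 1]
T4·…·T1 = [12/13 0 5/13 127/13; -60/169 5/13 144/169 587/169; -25/169 -12/13 60/169 -1713/169; 0 0 0 1]
T5·…·T1 = [-12/13 0 -5/13 -127/13; 60/169 -5/13 -144/169 -587/169; 25/169 12/13 -60/169 1713/169; 0 0 0 1]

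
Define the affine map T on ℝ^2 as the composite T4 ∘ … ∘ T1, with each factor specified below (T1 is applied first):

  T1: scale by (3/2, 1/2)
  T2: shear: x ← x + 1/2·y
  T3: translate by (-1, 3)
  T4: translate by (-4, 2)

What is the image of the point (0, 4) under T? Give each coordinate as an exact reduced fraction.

T1 scale by (3/2, 1/2): (0, 4) → (0, 2)
T2 shear: x ← x + 1/2·y: (0, 2) → (1, 2)
T3 translate by (-1, 3): (1, 2) → (0, 5)
T4 translate by (-4, 2): (0, 5) → (-4, 7)

T(p) = (-4, 7)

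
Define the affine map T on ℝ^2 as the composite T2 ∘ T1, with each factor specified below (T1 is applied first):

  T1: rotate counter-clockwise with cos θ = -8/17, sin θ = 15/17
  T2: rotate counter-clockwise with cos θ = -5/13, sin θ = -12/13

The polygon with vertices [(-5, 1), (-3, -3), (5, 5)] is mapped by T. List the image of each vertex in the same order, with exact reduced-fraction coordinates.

T1 rotate counter-clockwise with cos θ = -8/17, sin θ = 15/17: (-5, 1) → (25/17, -83/17); (-3, -3) → (69/17, -21/17); (5, 5) → (-115/17, 35/17)
T2 rotate counter-clockwise with cos θ = -5/13, sin θ = -12/13: (25/17, -83/17) → (-1121/221, 115/221); (69/17, -21/17) → (-597/221, -723/221); (-115/17, 35/17) → (995/221, 1205/221)

image vertices: (-1121/221, 115/221), (-597/221, -723/221), (995/221, 1205/221)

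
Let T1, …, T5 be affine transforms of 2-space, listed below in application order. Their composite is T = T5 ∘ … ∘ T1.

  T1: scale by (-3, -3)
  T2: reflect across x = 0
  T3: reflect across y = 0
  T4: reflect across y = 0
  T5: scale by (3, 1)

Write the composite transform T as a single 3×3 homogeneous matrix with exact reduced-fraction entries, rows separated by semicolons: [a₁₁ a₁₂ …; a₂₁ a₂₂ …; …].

T1 = [-3 0 0; 0 -3 0; 0 0 1]
T2·T1 = [3 0 0; 0 -3 0; 0 0 1]
T3·…·T1 = [3 0 0; 0 3 0; 0 0 1]
T4·…·T1 = [3 0 0; 0 -3 0; 0 0 1]
T5·…·T1 = [9 0 0; 0 -3 0; 0 0 1]

T = [9 0 0; 0 -3 0; 0 0 1]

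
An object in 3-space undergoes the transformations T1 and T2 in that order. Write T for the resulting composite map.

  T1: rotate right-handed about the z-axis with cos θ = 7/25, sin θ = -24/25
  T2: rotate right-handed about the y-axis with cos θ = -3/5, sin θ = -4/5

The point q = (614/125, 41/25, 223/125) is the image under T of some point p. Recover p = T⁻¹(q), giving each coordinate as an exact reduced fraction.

p = (-2, -1, -5)

T1 = [7/25 24/25 0 0; -24/25 7/25 0 0; 0 0 1 0; 0 0 0 1]
T2·T1 = [-21/125 -72/125 -4/5 0; -24/25 7/25 0 0; 28/125 96/125 -3/5 0; 0 0 0 1]
det M = 1; M⁻¹ = [-21/125 -24/25 28/125 0; -72/125 7/25 96/125 0; -4/5 0 -3/5 0; 0 0 0 1]
M⁻¹ · (614/125, 41/25, 223/125)ᵀ = (-2, -1, -5)ᵀ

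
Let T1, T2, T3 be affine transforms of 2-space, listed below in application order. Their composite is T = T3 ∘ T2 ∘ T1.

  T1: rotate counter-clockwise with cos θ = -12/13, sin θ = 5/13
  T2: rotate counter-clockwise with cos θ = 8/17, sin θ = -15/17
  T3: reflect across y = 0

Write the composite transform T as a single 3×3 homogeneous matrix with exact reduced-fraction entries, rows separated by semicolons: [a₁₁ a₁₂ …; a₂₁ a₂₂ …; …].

T1 = [-12/13 -5/13 0; 5/13 -12/13 0; 0 0 1]
T2·T1 = [-21/221 -220/221 0; 220/221 -21/221 0; 0 0 1]
T3·…·T1 = [-21/221 -220/221 0; -220/221 21/221 0; 0 0 1]

T = [-21/221 -220/221 0; -220/221 21/221 0; 0 0 1]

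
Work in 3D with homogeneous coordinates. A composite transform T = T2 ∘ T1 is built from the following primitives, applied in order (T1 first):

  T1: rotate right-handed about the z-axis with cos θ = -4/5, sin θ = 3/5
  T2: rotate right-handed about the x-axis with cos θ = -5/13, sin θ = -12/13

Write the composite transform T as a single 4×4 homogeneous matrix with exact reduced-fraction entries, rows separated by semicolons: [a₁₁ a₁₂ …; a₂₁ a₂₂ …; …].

T = [-4/5 -3/5 0 0; -3/13 4/13 12/13 0; -36/65 48/65 -5/13 0; 0 0 0 1]

T1 = [-4/5 -3/5 0 0; 3/5 -4/5 0 0; 0 0 1 0; 0 0 0 1]
T2·T1 = [-4/5 -3/5 0 0; -3/13 4/13 12/13 0; -36/65 48/65 -5/13 0; 0 0 0 1]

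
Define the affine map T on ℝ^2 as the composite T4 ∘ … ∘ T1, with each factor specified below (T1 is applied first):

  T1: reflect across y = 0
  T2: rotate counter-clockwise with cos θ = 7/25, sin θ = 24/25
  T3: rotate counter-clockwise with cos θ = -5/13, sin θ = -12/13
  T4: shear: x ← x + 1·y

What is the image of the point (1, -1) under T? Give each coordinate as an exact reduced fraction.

T1 reflect across y = 0: (1, -1) → (1, 1)
T2 rotate counter-clockwise with cos θ = 7/25, sin θ = 24/25: (1, 1) → (-17/25, 31/25)
T3 rotate counter-clockwise with cos θ = -5/13, sin θ = -12/13: (-17/25, 31/25) → (457/325, 49/325)
T4 shear: x ← x + 1·y: (457/325, 49/325) → (506/325, 49/325)

T(p) = (506/325, 49/325)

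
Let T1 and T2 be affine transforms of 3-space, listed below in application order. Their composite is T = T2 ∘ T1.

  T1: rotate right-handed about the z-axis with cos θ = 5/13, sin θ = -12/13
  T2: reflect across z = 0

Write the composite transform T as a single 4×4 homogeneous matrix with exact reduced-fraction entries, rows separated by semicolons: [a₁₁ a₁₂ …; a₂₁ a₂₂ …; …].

T1 = [5/13 12/13 0 0; -12/13 5/13 0 0; 0 0 1 0; 0 0 0 1]
T2·T1 = [5/13 12/13 0 0; -12/13 5/13 0 0; 0 0 -1 0; 0 0 0 1]

T = [5/13 12/13 0 0; -12/13 5/13 0 0; 0 0 -1 0; 0 0 0 1]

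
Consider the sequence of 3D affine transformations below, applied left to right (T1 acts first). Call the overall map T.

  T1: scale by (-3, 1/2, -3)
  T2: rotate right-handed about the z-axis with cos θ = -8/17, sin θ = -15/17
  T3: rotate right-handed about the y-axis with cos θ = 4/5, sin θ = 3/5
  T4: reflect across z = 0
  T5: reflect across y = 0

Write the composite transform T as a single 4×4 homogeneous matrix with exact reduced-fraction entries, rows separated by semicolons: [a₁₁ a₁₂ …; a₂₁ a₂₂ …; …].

T = [96/85 6/17 -9/5 0; -45/17 4/17 0 0; 72/85 9/34 12/5 0; 0 0 0 1]

T1 = [-3 0 0 0; 0 1/2 0 0; 0 0 -3 0; 0 0 0 1]
T2·T1 = [24/17 15/34 0 0; 45/17 -4/17 0 0; 0 0 -3 0; 0 0 0 1]
T3·…·T1 = [96/85 6/17 -9/5 0; 45/17 -4/17 0 0; -72/85 -9/34 -12/5 0; 0 0 0 1]
T4·…·T1 = [96/85 6/17 -9/5 0; 45/17 -4/17 0 0; 72/85 9/34 12/5 0; 0 0 0 1]
T5·…·T1 = [96/85 6/17 -9/5 0; -45/17 4/17 0 0; 72/85 9/34 12/5 0; 0 0 0 1]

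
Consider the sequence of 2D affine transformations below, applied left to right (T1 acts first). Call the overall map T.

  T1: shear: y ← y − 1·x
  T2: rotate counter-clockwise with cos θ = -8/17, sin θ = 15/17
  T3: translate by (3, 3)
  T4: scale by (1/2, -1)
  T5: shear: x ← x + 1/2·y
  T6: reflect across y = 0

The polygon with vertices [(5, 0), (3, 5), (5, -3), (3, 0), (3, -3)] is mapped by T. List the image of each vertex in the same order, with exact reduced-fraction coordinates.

T1 shear: y ← y − 1·x: (5, 0) → (5, -5); (3, 5) → (3, 2); (5, -3) → (5, -8); (3, 0) → (3, -3); (3, -3) → (3, -6)
T2 rotate counter-clockwise with cos θ = -8/17, sin θ = 15/17: (5, -5) → (35/17, 115/17); (3, 2) → (-54/17, 29/17); (5, -8) → (80/17, 139/17); (3, -3) → (21/17, 69/17); (3, -6) → (66/17, 93/17)
T3 translate by (3, 3): (35/17, 115/17) → (86/17, 166/17); (-54/17, 29/17) → (-3/17, 80/17); (80/17, 139/17) → (131/17, 190/17); (21/17, 69/17) → (72/17, 120/17); (66/17, 93/17) → (117/17, 144/17)
T4 scale by (1/2, -1): (86/17, 166/17) → (43/17, -166/17); (-3/17, 80/17) → (-3/34, -80/17); (131/17, 190/17) → (131/34, -190/17); (72/17, 120/17) → (36/17, -120/17); (117/17, 144/17) → (117/34, -144/17)
T5 shear: x ← x + 1/2·y: (43/17, -166/17) → (-40/17, -166/17); (-3/34, -80/17) → (-83/34, -80/17); (131/34, -190/17) → (-59/34, -190/17); (36/17, -120/17) → (-24/17, -120/17); (117/34, -144/17) → (-27/34, -144/17)
T6 reflect across y = 0: (-40/17, -166/17) → (-40/17, 166/17); (-83/34, -80/17) → (-83/34, 80/17); (-59/34, -190/17) → (-59/34, 190/17); (-24/17, -120/17) → (-24/17, 120/17); (-27/34, -144/17) → (-27/34, 144/17)

image vertices: (-40/17, 166/17), (-83/34, 80/17), (-59/34, 190/17), (-24/17, 120/17), (-27/34, 144/17)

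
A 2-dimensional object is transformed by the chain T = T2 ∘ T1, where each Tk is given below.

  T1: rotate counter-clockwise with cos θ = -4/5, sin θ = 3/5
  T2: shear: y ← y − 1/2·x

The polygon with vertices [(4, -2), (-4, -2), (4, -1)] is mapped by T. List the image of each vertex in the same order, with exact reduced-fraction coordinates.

T1 rotate counter-clockwise with cos θ = -4/5, sin θ = 3/5: (4, -2) → (-2, 4); (-4, -2) → (22/5, -4/5); (4, -1) → (-13/5, 16/5)
T2 shear: y ← y − 1/2·x: (-2, 4) → (-2, 5); (22/5, -4/5) → (22/5, -3); (-13/5, 16/5) → (-13/5, 9/2)

image vertices: (-2, 5), (22/5, -3), (-13/5, 9/2)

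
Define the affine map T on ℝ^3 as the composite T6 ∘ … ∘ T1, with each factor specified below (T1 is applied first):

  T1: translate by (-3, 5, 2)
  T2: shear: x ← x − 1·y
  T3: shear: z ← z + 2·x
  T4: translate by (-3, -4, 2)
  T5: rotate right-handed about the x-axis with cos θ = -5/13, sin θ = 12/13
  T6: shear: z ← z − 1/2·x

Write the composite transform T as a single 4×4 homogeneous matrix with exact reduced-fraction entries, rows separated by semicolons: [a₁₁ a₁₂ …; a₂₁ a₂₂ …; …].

T = [1 -1 0 -11; -24/13 19/13 -12/13 139/13; -33/26 57/26 -5/13 287/26; 0 0 0 1]

T1 = [1 0 0 -3; 0 1 0 5; 0 0 1 2; 0 0 0 1]
T2·T1 = [1 -1 0 -8; 0 1 0 5; 0 0 1 2; 0 0 0 1]
T3·…·T1 = [1 -1 0 -8; 0 1 0 5; 2 -2 1 -14; 0 0 0 1]
T4·…·T1 = [1 -1 0 -11; 0 1 0 1; 2 -2 1 -12; 0 0 0 1]
T5·…·T1 = [1 -1 0 -11; -24/13 19/13 -12/13 139/13; -10/13 22/13 -5/13 72/13; 0 0 0 1]
T6·…·T1 = [1 -1 0 -11; -24/13 19/13 -12/13 139/13; -33/26 57/26 -5/13 287/26; 0 0 0 1]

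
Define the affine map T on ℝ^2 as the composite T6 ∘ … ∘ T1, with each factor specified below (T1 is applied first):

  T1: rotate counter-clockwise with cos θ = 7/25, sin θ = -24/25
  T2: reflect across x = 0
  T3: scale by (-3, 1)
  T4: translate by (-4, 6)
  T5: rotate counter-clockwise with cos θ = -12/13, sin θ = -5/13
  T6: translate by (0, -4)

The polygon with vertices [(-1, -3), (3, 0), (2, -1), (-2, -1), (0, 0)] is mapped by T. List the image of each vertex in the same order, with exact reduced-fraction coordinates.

image vertices: (4809/325, -1451/325), (834/325, -2051/325), (407/65, -358/65), (271/25, -194/25), (6, -8)

T1 rotate counter-clockwise with cos θ = 7/25, sin θ = -24/25: (-1, -3) → (-79/25, 3/25); (3, 0) → (21/25, -72/25); (2, -1) → (-2/5, -11/5); (-2, -1) → (-38/25, 41/25); (0, 0) → (0, 0)
T2 reflect across x = 0: (-79/25, 3/25) → (79/25, 3/25); (21/25, -72/25) → (-21/25, -72/25); (-2/5, -11/5) → (2/5, -11/5); (-38/25, 41/25) → (38/25, 41/25); (0, 0) → (0, 0)
T3 scale by (-3, 1): (79/25, 3/25) → (-237/25, 3/25); (-21/25, -72/25) → (63/25, -72/25); (2/5, -11/5) → (-6/5, -11/5); (38/25, 41/25) → (-114/25, 41/25); (0, 0) → (0, 0)
T4 translate by (-4, 6): (-237/25, 3/25) → (-337/25, 153/25); (63/25, -72/25) → (-37/25, 78/25); (-6/5, -11/5) → (-26/5, 19/5); (-114/25, 41/25) → (-214/25, 191/25); (0, 0) → (-4, 6)
T5 rotate counter-clockwise with cos θ = -12/13, sin θ = -5/13: (-337/25, 153/25) → (4809/325, -151/325); (-37/25, 78/25) → (834/325, -751/325); (-26/5, 19/5) → (407/65, -98/65); (-214/25, 191/25) → (271/25, -94/25); (-4, 6) → (6, -4)
T6 translate by (0, -4): (4809/325, -151/325) → (4809/325, -1451/325); (834/325, -751/325) → (834/325, -2051/325); (407/65, -98/65) → (407/65, -358/65); (271/25, -94/25) → (271/25, -194/25); (6, -4) → (6, -8)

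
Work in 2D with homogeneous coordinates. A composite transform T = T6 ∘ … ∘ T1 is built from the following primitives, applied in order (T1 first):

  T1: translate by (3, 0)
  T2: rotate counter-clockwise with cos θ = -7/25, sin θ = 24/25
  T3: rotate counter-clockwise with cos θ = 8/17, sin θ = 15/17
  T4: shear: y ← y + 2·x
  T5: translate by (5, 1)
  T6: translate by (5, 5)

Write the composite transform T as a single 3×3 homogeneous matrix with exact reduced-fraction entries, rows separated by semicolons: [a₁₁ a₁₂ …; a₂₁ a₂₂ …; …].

T = [-416/425 -87/425 3002/425; -149/85 -118/85 63/85; 0 0 1]

T1 = [1 0 3; 0 1 0; 0 0 1]
T2·T1 = [-7/25 -24/25 -21/25; 24/25 -7/25 72/25; 0 0 1]
T3·…·T1 = [-416/425 -87/425 -1248/425; 87/425 -416/425 261/425; 0 0 1]
T4·…·T1 = [-416/425 -87/425 -1248/425; -149/85 -118/85 -447/85; 0 0 1]
T5·…·T1 = [-416/425 -87/425 877/425; -149/85 -118/85 -362/85; 0 0 1]
T6·…·T1 = [-416/425 -87/425 3002/425; -149/85 -118/85 63/85; 0 0 1]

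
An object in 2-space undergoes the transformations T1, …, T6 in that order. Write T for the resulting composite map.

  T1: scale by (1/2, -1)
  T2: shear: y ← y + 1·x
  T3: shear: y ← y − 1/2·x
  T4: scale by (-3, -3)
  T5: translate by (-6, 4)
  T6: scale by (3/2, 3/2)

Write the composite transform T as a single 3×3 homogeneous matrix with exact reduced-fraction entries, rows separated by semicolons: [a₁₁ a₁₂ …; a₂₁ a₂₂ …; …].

T1 = [1/2 0 0; 0 -1 0; 0 0 1]
T2·T1 = [1/2 0 0; 1/2 -1 0; 0 0 1]
T3·…·T1 = [1/2 0 0; 1/4 -1 0; 0 0 1]
T4·…·T1 = [-3/2 0 0; -3/4 3 0; 0 0 1]
T5·…·T1 = [-3/2 0 -6; -3/4 3 4; 0 0 1]
T6·…·T1 = [-9/4 0 -9; -9/8 9/2 6; 0 0 1]

T = [-9/4 0 -9; -9/8 9/2 6; 0 0 1]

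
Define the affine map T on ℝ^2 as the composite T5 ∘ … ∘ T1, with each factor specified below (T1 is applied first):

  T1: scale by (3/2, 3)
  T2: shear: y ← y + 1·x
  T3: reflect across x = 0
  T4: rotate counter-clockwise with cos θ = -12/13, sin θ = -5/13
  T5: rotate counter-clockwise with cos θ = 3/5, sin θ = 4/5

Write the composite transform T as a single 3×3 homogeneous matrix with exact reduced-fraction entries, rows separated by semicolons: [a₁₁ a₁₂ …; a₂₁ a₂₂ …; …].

T = [237/130 189/65 0; 141/130 -48/65 0; 0 0 1]

T1 = [3/2 0 0; 0 3 0; 0 0 1]
T2·T1 = [3/2 0 0; 3/2 3 0; 0 0 1]
T3·…·T1 = [-3/2 0 0; 3/2 3 0; 0 0 1]
T4·…·T1 = [51/26 15/13 0; -21/26 -36/13 0; 0 0 1]
T5·…·T1 = [237/130 189/65 0; 141/130 -48/65 0; 0 0 1]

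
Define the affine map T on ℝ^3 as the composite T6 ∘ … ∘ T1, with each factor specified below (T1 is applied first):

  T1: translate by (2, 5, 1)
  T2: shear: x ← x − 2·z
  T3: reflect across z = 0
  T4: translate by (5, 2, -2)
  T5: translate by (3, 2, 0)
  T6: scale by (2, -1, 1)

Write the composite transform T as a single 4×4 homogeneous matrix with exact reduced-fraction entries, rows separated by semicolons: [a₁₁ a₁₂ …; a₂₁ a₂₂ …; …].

T = [2 0 -4 16; 0 -1 0 -9; 0 0 -1 -3; 0 0 0 1]

T1 = [1 0 0 2; 0 1 0 5; 0 0 1 1; 0 0 0 1]
T2·T1 = [1 0 -2 0; 0 1 0 5; 0 0 1 1; 0 0 0 1]
T3·…·T1 = [1 0 -2 0; 0 1 0 5; 0 0 -1 -1; 0 0 0 1]
T4·…·T1 = [1 0 -2 5; 0 1 0 7; 0 0 -1 -3; 0 0 0 1]
T5·…·T1 = [1 0 -2 8; 0 1 0 9; 0 0 -1 -3; 0 0 0 1]
T6·…·T1 = [2 0 -4 16; 0 -1 0 -9; 0 0 -1 -3; 0 0 0 1]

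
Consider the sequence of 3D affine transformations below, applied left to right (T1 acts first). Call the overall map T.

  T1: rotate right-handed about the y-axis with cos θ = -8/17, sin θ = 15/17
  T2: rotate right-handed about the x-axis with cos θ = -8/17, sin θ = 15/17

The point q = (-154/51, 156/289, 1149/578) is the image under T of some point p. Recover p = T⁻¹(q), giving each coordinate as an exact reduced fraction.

p = (8/3, 3/2, -2)

T1 = [-8/17 0 15/17 0; 0 1 0 0; -15/17 0 -8/17 0; 0 0 0 1]
T2·T1 = [-8/17 0 15/17 0; 225/289 -8/17 120/289 0; 120/289 15/17 64/289 0; 0 0 0 1]
det M = 1; M⁻¹ = [-8/17 225/289 120/289 0; 0 -8/17 15/17 0; 15/17 120/289 64/289 0; 0 0 0 1]
M⁻¹ · (-154/51, 156/289, 1149/578)ᵀ = (8/3, 3/2, -2)ᵀ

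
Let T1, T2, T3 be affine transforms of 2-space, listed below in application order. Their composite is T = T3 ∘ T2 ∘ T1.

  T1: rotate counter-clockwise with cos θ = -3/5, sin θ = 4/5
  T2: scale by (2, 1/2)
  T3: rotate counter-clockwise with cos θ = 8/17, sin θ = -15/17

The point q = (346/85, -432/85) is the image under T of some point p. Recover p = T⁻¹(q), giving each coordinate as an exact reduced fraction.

T1 = [-3/5 -4/5 0; 4/5 -3/5 0; 0 0 1]
T2·T1 = [-6/5 -8/5 0; 2/5 -3/10 0; 0 0 1]
T3·…·T1 = [-18/85 -173/170 0; 106/85 108/85 0; 0 0 1]
det M = 1; M⁻¹ = [108/85 173/170 0; -106/85 -18/85 0; 0 0 1]
M⁻¹ · (346/85, -432/85)ᵀ = (0, -4)ᵀ

p = (0, -4)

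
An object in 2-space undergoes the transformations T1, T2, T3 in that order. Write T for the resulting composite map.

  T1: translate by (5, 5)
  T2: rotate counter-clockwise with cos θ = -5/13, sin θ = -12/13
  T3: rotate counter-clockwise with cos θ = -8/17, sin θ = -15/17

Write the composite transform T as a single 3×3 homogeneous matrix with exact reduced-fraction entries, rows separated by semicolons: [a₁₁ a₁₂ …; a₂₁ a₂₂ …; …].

T1 = [1 0 5; 0 1 5; 0 0 1]
T2·T1 = [-5/13 12/13 35/13; -12/13 -5/13 -85/13; 0 0 1]
T3·…·T1 = [-140/221 -171/221 -1555/221; 171/221 -140/221 155/221; 0 0 1]

T = [-140/221 -171/221 -1555/221; 171/221 -140/221 155/221; 0 0 1]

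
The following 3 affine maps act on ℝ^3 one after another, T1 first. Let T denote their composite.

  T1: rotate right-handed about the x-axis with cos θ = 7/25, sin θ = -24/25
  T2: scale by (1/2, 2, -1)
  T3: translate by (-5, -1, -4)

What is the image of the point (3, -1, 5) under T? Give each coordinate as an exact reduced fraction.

T(p) = (-7/2, 201/25, -159/25)

T1 rotate right-handed about the x-axis with cos θ = 7/25, sin θ = -24/25: (3, -1, 5) → (3, 113/25, 59/25)
T2 scale by (1/2, 2, -1): (3, 113/25, 59/25) → (3/2, 226/25, -59/25)
T3 translate by (-5, -1, -4): (3/2, 226/25, -59/25) → (-7/2, 201/25, -159/25)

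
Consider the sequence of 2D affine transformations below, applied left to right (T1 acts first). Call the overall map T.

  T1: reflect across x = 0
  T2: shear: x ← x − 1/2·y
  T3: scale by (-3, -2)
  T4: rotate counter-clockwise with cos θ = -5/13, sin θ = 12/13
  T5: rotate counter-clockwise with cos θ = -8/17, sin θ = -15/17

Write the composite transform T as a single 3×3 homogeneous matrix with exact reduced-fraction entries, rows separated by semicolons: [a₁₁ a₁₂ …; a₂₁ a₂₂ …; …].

T1 = [-1 0 0; 0 1 0; 0 0 1]
T2·T1 = [-1 -1/2 0; 0 1 0; 0 0 1]
T3·…·T1 = [3 3/2 0; 0 -2 0; 0 0 1]
T4·…·T1 = [-15/13 33/26 0; 36/13 28/13 0; 0 0 1]
T5·…·T1 = [660/221 288/221 0; -63/221 -943/442 0; 0 0 1]

T = [660/221 288/221 0; -63/221 -943/442 0; 0 0 1]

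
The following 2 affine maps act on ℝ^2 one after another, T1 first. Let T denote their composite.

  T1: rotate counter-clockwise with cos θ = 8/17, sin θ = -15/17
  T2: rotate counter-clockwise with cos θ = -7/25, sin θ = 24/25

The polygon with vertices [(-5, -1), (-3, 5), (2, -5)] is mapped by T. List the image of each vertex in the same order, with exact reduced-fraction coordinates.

image vertices: (-1223/425, -1789/425), (-141/25, 37/25), (2093/425, -926/425)

T1 rotate counter-clockwise with cos θ = 8/17, sin θ = -15/17: (-5, -1) → (-55/17, 67/17); (-3, 5) → (3, 5); (2, -5) → (-59/17, -70/17)
T2 rotate counter-clockwise with cos θ = -7/25, sin θ = 24/25: (-55/17, 67/17) → (-1223/425, -1789/425); (3, 5) → (-141/25, 37/25); (-59/17, -70/17) → (2093/425, -926/425)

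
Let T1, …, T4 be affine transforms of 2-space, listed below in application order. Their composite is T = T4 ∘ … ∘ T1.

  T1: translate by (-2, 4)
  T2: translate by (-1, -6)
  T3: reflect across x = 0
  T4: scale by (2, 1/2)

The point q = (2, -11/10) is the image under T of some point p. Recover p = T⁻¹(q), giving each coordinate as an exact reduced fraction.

T1 = [1 0 -2; 0 1 4; 0 0 1]
T2·T1 = [1 0 -3; 0 1 -2; 0 0 1]
T3·…·T1 = [-1 0 3; 0 1 -2; 0 0 1]
T4·…·T1 = [-2 0 6; 0 1/2 -1; 0 0 1]
det M = -1; M⁻¹ = [-1/2 0 3; 0 2 2; 0 0 1]
M⁻¹ · (2, -11/10)ᵀ = (2, -1/5)ᵀ

p = (2, -1/5)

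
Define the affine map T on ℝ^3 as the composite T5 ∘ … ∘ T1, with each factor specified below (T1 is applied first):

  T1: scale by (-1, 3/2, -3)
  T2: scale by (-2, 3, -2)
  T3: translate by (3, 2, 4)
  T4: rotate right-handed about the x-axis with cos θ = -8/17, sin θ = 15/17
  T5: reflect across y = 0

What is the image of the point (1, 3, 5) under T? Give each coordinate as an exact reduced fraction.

T1 scale by (-1, 3/2, -3): (1, 3, 5) → (-1, 9/2, -15)
T2 scale by (-2, 3, -2): (-1, 9/2, -15) → (2, 27/2, 30)
T3 translate by (3, 2, 4): (2, 27/2, 30) → (5, 31/2, 34)
T4 rotate right-handed about the x-axis with cos θ = -8/17, sin θ = 15/17: (5, 31/2, 34) → (5, -634/17, -79/34)
T5 reflect across y = 0: (5, -634/17, -79/34) → (5, 634/17, -79/34)

T(p) = (5, 634/17, -79/34)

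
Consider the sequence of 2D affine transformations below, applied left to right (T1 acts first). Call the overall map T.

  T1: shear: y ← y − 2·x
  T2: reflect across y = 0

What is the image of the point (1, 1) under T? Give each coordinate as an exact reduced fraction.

T1 shear: y ← y − 2·x: (1, 1) → (1, -1)
T2 reflect across y = 0: (1, -1) → (1, 1)

T(p) = (1, 1)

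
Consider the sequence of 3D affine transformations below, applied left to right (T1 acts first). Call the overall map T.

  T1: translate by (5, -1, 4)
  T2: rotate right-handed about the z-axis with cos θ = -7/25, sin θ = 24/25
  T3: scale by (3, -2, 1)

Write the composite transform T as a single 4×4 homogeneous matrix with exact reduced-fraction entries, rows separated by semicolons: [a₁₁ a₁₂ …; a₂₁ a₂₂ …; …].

T = [-21/25 -72/25 0 -33/25; -48/25 14/25 0 -254/25; 0 0 1 4; 0 0 0 1]

T1 = [1 0 0 5; 0 1 0 -1; 0 0 1 4; 0 0 0 1]
T2·T1 = [-7/25 -24/25 0 -11/25; 24/25 -7/25 0 127/25; 0 0 1 4; 0 0 0 1]
T3·…·T1 = [-21/25 -72/25 0 -33/25; -48/25 14/25 0 -254/25; 0 0 1 4; 0 0 0 1]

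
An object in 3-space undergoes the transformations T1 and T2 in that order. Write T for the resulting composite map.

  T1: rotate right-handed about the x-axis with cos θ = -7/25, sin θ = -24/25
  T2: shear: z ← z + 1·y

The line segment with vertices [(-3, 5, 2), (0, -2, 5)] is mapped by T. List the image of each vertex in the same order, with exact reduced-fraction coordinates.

T1 rotate right-handed about the x-axis with cos θ = -7/25, sin θ = -24/25: (-3, 5, 2) → (-3, 13/25, -134/25); (0, -2, 5) → (0, 134/25, 13/25)
T2 shear: z ← z + 1·y: (-3, 13/25, -134/25) → (-3, 13/25, -121/25); (0, 134/25, 13/25) → (0, 134/25, 147/25)

image vertices: (-3, 13/25, -121/25), (0, 134/25, 147/25)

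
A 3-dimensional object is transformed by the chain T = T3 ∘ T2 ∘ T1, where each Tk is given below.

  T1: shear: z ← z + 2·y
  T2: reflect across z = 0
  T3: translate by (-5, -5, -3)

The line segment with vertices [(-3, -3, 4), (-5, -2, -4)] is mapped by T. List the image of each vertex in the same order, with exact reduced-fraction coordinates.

image vertices: (-8, -8, -1), (-10, -7, 5)

T1 shear: z ← z + 2·y: (-3, -3, 4) → (-3, -3, -2); (-5, -2, -4) → (-5, -2, -8)
T2 reflect across z = 0: (-3, -3, -2) → (-3, -3, 2); (-5, -2, -8) → (-5, -2, 8)
T3 translate by (-5, -5, -3): (-3, -3, 2) → (-8, -8, -1); (-5, -2, 8) → (-10, -7, 5)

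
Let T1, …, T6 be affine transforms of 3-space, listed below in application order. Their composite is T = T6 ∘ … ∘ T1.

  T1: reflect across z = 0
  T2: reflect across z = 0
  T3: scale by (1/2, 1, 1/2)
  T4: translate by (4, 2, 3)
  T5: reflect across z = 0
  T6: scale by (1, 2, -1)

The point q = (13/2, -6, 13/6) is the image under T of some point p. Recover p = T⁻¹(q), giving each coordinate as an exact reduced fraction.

p = (5, -5, -5/3)

T1 = [1 0 0 0; 0 1 0 0; 0 0 -1 0; 0 0 0 1]
T2·T1 = [1 0 0 0; 0 1 0 0; 0 0 1 0; 0 0 0 1]
T3·…·T1 = [1/2 0 0 0; 0 1 0 0; 0 0 1/2 0; 0 0 0 1]
T4·…·T1 = [1/2 0 0 4; 0 1 0 2; 0 0 1/2 3; 0 0 0 1]
T5·…·T1 = [1/2 0 0 4; 0 1 0 2; 0 0 -1/2 -3; 0 0 0 1]
T6·…·T1 = [1/2 0 0 4; 0 2 0 4; 0 0 1/2 3; 0 0 0 1]
det M = 1/2; M⁻¹ = [2 0 0 -8; 0 1/2 0 -2; 0 0 2 -6; 0 0 0 1]
M⁻¹ · (13/2, -6, 13/6)ᵀ = (5, -5, -5/3)ᵀ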